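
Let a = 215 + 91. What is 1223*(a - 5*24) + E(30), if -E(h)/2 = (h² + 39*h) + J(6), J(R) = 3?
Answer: 223332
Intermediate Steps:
a = 306
E(h) = -6 - 78*h - 2*h² (E(h) = -2*((h² + 39*h) + 3) = -2*(3 + h² + 39*h) = -6 - 78*h - 2*h²)
1223*(a - 5*24) + E(30) = 1223*(306 - 5*24) + (-6 - 78*30 - 2*30²) = 1223*(306 - 1*120) + (-6 - 2340 - 2*900) = 1223*(306 - 120) + (-6 - 2340 - 1800) = 1223*186 - 4146 = 227478 - 4146 = 223332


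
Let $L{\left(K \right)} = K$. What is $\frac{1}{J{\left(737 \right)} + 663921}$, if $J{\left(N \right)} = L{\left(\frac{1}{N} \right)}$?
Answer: $\frac{737}{489309778} \approx 1.5062 \cdot 10^{-6}$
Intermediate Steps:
$J{\left(N \right)} = \frac{1}{N}$
$\frac{1}{J{\left(737 \right)} + 663921} = \frac{1}{\frac{1}{737} + 663921} = \frac{1}{\frac{489309778}{737}} = \frac{737}{489309778}$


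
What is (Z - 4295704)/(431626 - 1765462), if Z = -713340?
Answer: 1252261/333459 ≈ 3.7554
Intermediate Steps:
(Z - 4295704)/(431626 - 1765462) = (-713340 - 4295704)/(431626 - 1765462) = -5009044/(-1333836) = -5009044*(-1/1333836) = 1252261/333459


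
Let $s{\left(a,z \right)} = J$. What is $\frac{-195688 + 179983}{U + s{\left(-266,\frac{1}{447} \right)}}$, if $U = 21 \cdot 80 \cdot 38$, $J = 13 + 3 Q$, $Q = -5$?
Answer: $- \frac{15705}{63838} \approx -0.24601$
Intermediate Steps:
$J = -2$ ($J = 13 + 3 \left(-5\right) = 13 - 15 = -2$)
$s{\left(a,z \right)} = -2$
$U = 63840$ ($U = 1680 \cdot 38 = 63840$)
$\frac{-195688 + 179983}{U + s{\left(-266,\frac{1}{447} \right)}} = \frac{-195688 + 179983}{63840 - 2} = - \frac{15705}{63838}$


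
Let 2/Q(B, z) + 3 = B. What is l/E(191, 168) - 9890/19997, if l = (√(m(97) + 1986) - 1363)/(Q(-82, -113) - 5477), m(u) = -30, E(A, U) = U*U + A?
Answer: -26165545263403/52906134909197 - 34*√489/2645703601 ≈ -0.49457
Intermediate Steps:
E(A, U) = A + U² (E(A, U) = U² + A = A + U²)
Q(B, z) = 2/(-3 + B)
l = 115855/465547 - 170*√489/465547 (l = (√(-30 + 1986) - 1363)/(2/(-3 - 82) - 5477) = (√1956 - 1363)/(2/(-85) - 5477) = (2*√489 - 1363)/(2*(-1/85) - 5477) = (-1363 + 2*√489)/(-2/85 - 5477) = (-1363 + 2*√489)/(-465547/85) = (-1363 + 2*√489)*(-85/465547) = 115855/465547 - 170*√489/465547 ≈ 0.24078)
l/E(191, 168) - 9890/19997 = (115855/465547 - 170*√489/465547)/(191 + 168²) - 9890/19997 = (115855/465547 - 170*√489/465547)/(191 + 28224) - 9890*1/19997 = (115855/465547 - 170*√489/465547)/28415 - 9890/19997 = (115855/465547 - 170*√489/465547)*(1/28415) - 9890/19997 = (23171/2645703601 - 34*√489/2645703601) - 9890/19997 = -26165545263403/52906134909197 - 34*√489/2645703601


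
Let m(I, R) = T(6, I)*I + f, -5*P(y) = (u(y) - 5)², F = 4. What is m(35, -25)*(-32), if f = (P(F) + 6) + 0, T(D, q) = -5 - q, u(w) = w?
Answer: 223072/5 ≈ 44614.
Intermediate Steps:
P(y) = -(-5 + y)²/5 (P(y) = -(y - 5)²/5 = -(-5 + y)²/5)
f = 29/5 (f = (-(-5 + 4)²/5 + 6) + 0 = (-⅕*(-1)² + 6) + 0 = (-⅕*1 + 6) + 0 = (-⅕ + 6) + 0 = 29/5 + 0 = 29/5 ≈ 5.8000)
m(I, R) = 29/5 + I*(-5 - I) (m(I, R) = (-5 - I)*I + 29/5 = I*(-5 - I) + 29/5 = 29/5 + I*(-5 - I))
m(35, -25)*(-32) = (29/5 - 1*35*(5 + 35))*(-32) = (29/5 - 1*35*40)*(-32) = (29/5 - 1400)*(-32) = -6971/5*(-32) = 223072/5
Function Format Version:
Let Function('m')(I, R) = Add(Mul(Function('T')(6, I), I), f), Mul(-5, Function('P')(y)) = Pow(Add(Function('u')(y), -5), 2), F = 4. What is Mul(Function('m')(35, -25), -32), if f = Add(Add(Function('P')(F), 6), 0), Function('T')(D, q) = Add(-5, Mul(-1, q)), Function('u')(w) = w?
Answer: Rational(223072, 5) ≈ 44614.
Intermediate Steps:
Function('P')(y) = Mul(Rational(-1, 5), Pow(Add(-5, y), 2)) (Function('P')(y) = Mul(Rational(-1, 5), Pow(Add(y, -5), 2)) = Mul(Rational(-1, 5), Pow(Add(-5, y), 2)))
f = Rational(29, 5) (f = Add(Add(Mul(Rational(-1, 5), Pow(Add(-5, 4), 2)), 6), 0) = Add(Add(Mul(Rational(-1, 5), Pow(-1, 2)), 6), 0) = Add(Add(Mul(Rational(-1, 5), 1), 6), 0) = Add(Add(Rational(-1, 5), 6), 0) = Add(Rational(29, 5), 0) = Rational(29, 5) ≈ 5.8000)
Function('m')(I, R) = Add(Rational(29, 5), Mul(I, Add(-5, Mul(-1, I)))) (Function('m')(I, R) = Add(Mul(Add(-5, Mul(-1, I)), I), Rational(29, 5)) = Add(Mul(I, Add(-5, Mul(-1, I))), Rational(29, 5)) = Add(Rational(29, 5), Mul(I, Add(-5, Mul(-1, I)))))
Mul(Function('m')(35, -25), -32) = Mul(Add(Rational(29, 5), Mul(-1, 35, Add(5, 35))), -32) = Mul(Add(Rational(29, 5), Mul(-1, 35, 40)), -32) = Mul(Add(Rational(29, 5), -1400), -32) = Mul(Rational(-6971, 5), -32) = Rational(223072, 5)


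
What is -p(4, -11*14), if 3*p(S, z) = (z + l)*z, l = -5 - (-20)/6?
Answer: -71918/9 ≈ -7990.9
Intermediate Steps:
l = -5/3 (l = -5 - (-20)/6 = -5 - 4*(-5/6) = -5 + 10/3 = -5/3 ≈ -1.6667)
p(S, z) = z*(-5/3 + z)/3 (p(S, z) = ((z - 5/3)*z)/3 = ((-5/3 + z)*z)/3 = (z*(-5/3 + z))/3 = z*(-5/3 + z)/3)
-p(4, -11*14) = -(-11*14)*(-5 + 3*(-11*14))/9 = -(-154)*(-5 + 3*(-154))/9 = -(-154)*(-5 - 462)/9 = -(-154)*(-467)/9 = -1*71918/9 = -71918/9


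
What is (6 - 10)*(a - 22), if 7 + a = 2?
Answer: 108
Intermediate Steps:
a = -5 (a = -7 + 2 = -5)
(6 - 10)*(a - 22) = (6 - 10)*(-5 - 22) = -4*(-27) = 108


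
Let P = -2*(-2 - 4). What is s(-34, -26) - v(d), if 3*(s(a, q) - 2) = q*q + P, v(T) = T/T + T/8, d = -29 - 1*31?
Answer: 1427/6 ≈ 237.83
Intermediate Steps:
d = -60 (d = -29 - 31 = -60)
P = 12 (P = -2*(-6) = 12)
v(T) = 1 + T/8 (v(T) = 1 + T*(1/8) = 1 + T/8)
s(a, q) = 6 + q**2/3 (s(a, q) = 2 + (q*q + 12)/3 = 2 + (q**2 + 12)/3 = 2 + (12 + q**2)/3 = 2 + (4 + q**2/3) = 6 + q**2/3)
s(-34, -26) - v(d) = (6 + (1/3)*(-26)**2) - (1 + (1/8)*(-60)) = (6 + (1/3)*676) - (1 - 15/2) = (6 + 676/3) - 1*(-13/2) = 694/3 + 13/2 = 1427/6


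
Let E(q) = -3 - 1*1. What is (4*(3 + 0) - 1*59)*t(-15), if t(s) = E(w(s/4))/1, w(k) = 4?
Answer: 188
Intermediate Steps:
E(q) = -4 (E(q) = -3 - 1 = -4)
t(s) = -4 (t(s) = -4/1 = -4*1 = -4)
(4*(3 + 0) - 1*59)*t(-15) = (4*(3 + 0) - 1*59)*(-4) = (4*3 - 59)*(-4) = (12 - 59)*(-4) = -47*(-4) = 188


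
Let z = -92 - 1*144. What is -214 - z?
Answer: 22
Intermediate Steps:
z = -236 (z = -92 - 144 = -236)
-214 - z = -214 - 1*(-236) = -214 + 236 = 22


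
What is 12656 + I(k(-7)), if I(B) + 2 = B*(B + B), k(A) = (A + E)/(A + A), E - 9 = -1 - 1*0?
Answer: 1240093/98 ≈ 12654.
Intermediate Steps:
E = 8 (E = 9 + (-1 - 1*0) = 9 + (-1 + 0) = 9 - 1 = 8)
k(A) = (8 + A)/(2*A) (k(A) = (A + 8)/(A + A) = (8 + A)/((2*A)) = (8 + A)*(1/(2*A)) = (8 + A)/(2*A))
I(B) = -2 + 2*B² (I(B) = -2 + B*(B + B) = -2 + B*(2*B) = -2 + 2*B²)
12656 + I(k(-7)) = 12656 + (-2 + 2*((½)*(8 - 7)/(-7))²) = 12656 + (-2 + 2*((½)*(-⅐)*1)²) = 12656 + (-2 + 2*(-1/14)²) = 12656 + (-2 + 2*(1/196)) = 12656 + (-2 + 1/98) = 12656 - 195/98 = 1240093/98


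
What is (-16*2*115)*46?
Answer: -169280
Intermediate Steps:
(-16*2*115)*46 = -32*115*46 = -3680*46 = -169280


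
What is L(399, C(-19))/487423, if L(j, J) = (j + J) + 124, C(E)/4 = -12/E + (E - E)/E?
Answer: 9985/9261037 ≈ 0.0010782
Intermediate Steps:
C(E) = -48/E (C(E) = 4*(-12/E + (E - E)/E) = 4*(-12/E + 0/E) = 4*(-12/E + 0) = 4*(-12/E) = -48/E)
L(j, J) = 124 + J + j (L(j, J) = (J + j) + 124 = 124 + J + j)
L(399, C(-19))/487423 = (124 - 48/(-19) + 399)/487423 = (124 - 48*(-1/19) + 399)*(1/487423) = (124 + 48/19 + 399)*(1/487423) = (9985/19)*(1/487423) = 9985/9261037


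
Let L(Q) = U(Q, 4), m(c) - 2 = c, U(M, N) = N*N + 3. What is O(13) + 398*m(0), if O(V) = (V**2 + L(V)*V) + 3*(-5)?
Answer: 1197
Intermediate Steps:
U(M, N) = 3 + N**2 (U(M, N) = N**2 + 3 = 3 + N**2)
m(c) = 2 + c
L(Q) = 19 (L(Q) = 3 + 4**2 = 3 + 16 = 19)
O(V) = -15 + V**2 + 19*V (O(V) = (V**2 + 19*V) + 3*(-5) = (V**2 + 19*V) - 15 = -15 + V**2 + 19*V)
O(13) + 398*m(0) = (-15 + 13**2 + 19*13) + 398*(2 + 0) = (-15 + 169 + 247) + 398*2 = 401 + 796 = 1197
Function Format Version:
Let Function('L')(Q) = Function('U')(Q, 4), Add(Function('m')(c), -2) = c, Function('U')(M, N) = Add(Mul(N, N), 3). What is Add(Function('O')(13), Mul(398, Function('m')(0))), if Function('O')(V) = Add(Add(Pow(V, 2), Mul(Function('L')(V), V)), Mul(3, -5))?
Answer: 1197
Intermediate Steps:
Function('U')(M, N) = Add(3, Pow(N, 2)) (Function('U')(M, N) = Add(Pow(N, 2), 3) = Add(3, Pow(N, 2)))
Function('m')(c) = Add(2, c)
Function('L')(Q) = 19 (Function('L')(Q) = Add(3, Pow(4, 2)) = Add(3, 16) = 19)
Function('O')(V) = Add(-15, Pow(V, 2), Mul(19, V)) (Function('O')(V) = Add(Add(Pow(V, 2), Mul(19, V)), Mul(3, -5)) = Add(Add(Pow(V, 2), Mul(19, V)), -15) = Add(-15, Pow(V, 2), Mul(19, V)))
Add(Function('O')(13), Mul(398, Function('m')(0))) = Add(Add(-15, Pow(13, 2), Mul(19, 13)), Mul(398, Add(2, 0))) = Add(Add(-15, 169, 247), Mul(398, 2)) = Add(401, 796) = 1197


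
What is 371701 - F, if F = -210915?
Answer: 582616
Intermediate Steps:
371701 - F = 371701 - 1*(-210915) = 371701 + 210915 = 582616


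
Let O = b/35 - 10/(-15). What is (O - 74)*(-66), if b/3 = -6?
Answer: 170588/35 ≈ 4873.9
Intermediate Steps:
b = -18 (b = 3*(-6) = -18)
O = 16/105 (O = -18/35 - 10/(-15) = -18*1/35 - 10*(-1/15) = -18/35 + 2/3 = 16/105 ≈ 0.15238)
(O - 74)*(-66) = (16/105 - 74)*(-66) = -7754/105*(-66) = 170588/35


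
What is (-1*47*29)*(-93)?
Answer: 126759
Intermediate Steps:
(-1*47*29)*(-93) = -47*29*(-93) = -1363*(-93) = 126759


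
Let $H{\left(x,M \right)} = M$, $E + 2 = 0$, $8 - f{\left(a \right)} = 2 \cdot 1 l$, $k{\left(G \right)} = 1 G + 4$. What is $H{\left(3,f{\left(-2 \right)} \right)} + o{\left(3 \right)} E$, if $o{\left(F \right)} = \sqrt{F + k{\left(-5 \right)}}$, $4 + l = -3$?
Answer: $22 - 2 \sqrt{2} \approx 19.172$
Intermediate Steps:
$l = -7$ ($l = -4 - 3 = -7$)
$k{\left(G \right)} = 4 + G$ ($k{\left(G \right)} = G + 4 = 4 + G$)
$f{\left(a \right)} = 22$ ($f{\left(a \right)} = 8 - 2 \cdot 1 \left(-7\right) = 8 - 2 \left(-7\right) = 8 - -14 = 8 + 14 = 22$)
$o{\left(F \right)} = \sqrt{-1 + F}$ ($o{\left(F \right)} = \sqrt{F + \left(4 - 5\right)} = \sqrt{F - 1} = \sqrt{-1 + F}$)
$E = -2$ ($E = -2 + 0 = -2$)
$H{\left(3,f{\left(-2 \right)} \right)} + o{\left(3 \right)} E = 22 + \sqrt{-1 + 3} \left(-2\right) = 22 + \sqrt{2} \left(-2\right) = 22 - 2 \sqrt{2}$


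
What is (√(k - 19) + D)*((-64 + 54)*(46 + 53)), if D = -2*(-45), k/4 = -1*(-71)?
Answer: -89100 - 990*√265 ≈ -1.0522e+5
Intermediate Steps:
k = 284 (k = 4*(-1*(-71)) = 4*71 = 284)
D = 90
(√(k - 19) + D)*((-64 + 54)*(46 + 53)) = (√(284 - 19) + 90)*((-64 + 54)*(46 + 53)) = (√265 + 90)*(-10*99) = (90 + √265)*(-990) = -89100 - 990*√265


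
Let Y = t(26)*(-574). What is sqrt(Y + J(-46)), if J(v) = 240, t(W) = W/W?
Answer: I*sqrt(334) ≈ 18.276*I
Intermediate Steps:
t(W) = 1
Y = -574 (Y = 1*(-574) = -574)
sqrt(Y + J(-46)) = sqrt(-574 + 240) = sqrt(-334) = I*sqrt(334)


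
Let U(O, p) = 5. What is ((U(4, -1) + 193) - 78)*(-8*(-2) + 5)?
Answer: 2520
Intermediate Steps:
((U(4, -1) + 193) - 78)*(-8*(-2) + 5) = ((5 + 193) - 78)*(-8*(-2) + 5) = (198 - 78)*(16 + 5) = 120*21 = 2520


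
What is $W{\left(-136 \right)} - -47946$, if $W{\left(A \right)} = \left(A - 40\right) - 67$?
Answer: $47703$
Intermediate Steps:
$W{\left(A \right)} = -107 + A$ ($W{\left(A \right)} = \left(-40 + A\right) - 67 = -107 + A$)
$W{\left(-136 \right)} - -47946 = \left(-107 - 136\right) - -47946 = -243 + 47946 = 47703$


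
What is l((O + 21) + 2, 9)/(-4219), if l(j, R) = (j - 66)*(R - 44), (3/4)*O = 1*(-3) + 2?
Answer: -4655/12657 ≈ -0.36778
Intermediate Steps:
O = -4/3 (O = 4*(1*(-3) + 2)/3 = 4*(-3 + 2)/3 = (4/3)*(-1) = -4/3 ≈ -1.3333)
l(j, R) = (-66 + j)*(-44 + R)
l((O + 21) + 2, 9)/(-4219) = (2904 - 66*9 - 44*((-4/3 + 21) + 2) + 9*((-4/3 + 21) + 2))/(-4219) = (2904 - 594 - 44*(59/3 + 2) + 9*(59/3 + 2))*(-1/4219) = (2904 - 594 - 44*65/3 + 9*(65/3))*(-1/4219) = (2904 - 594 - 2860/3 + 195)*(-1/4219) = (4655/3)*(-1/4219) = -4655/12657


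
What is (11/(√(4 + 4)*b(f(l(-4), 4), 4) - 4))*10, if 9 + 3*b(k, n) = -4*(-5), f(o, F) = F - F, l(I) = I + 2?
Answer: 495/103 + 1815*√2/206 ≈ 17.266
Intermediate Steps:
l(I) = 2 + I
f(o, F) = 0
b(k, n) = 11/3 (b(k, n) = -3 + (-4*(-5))/3 = -3 + (⅓)*20 = -3 + 20/3 = 11/3)
(11/(√(4 + 4)*b(f(l(-4), 4), 4) - 4))*10 = (11/(√(4 + 4)*(11/3) - 4))*10 = (11/(√8*(11/3) - 4))*10 = (11/((2*√2)*(11/3) - 4))*10 = (11/(22*√2/3 - 4))*10 = (11/(-4 + 22*√2/3))*10 = 110/(-4 + 22*√2/3)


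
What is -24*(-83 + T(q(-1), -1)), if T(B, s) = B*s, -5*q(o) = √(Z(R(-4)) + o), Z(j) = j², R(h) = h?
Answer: 1992 - 24*√15/5 ≈ 1973.4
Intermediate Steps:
q(o) = -√(16 + o)/5 (q(o) = -√((-4)² + o)/5 = -√(16 + o)/5)
-24*(-83 + T(q(-1), -1)) = -24*(-83 - √(16 - 1)/5*(-1)) = -24*(-83 - √15/5*(-1)) = -24*(-83 + √15/5) = 1992 - 24*√15/5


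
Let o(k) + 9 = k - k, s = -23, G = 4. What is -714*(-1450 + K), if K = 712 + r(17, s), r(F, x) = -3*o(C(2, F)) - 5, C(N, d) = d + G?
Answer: 511224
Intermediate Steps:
C(N, d) = 4 + d (C(N, d) = d + 4 = 4 + d)
o(k) = -9 (o(k) = -9 + (k - k) = -9 + 0 = -9)
r(F, x) = 22 (r(F, x) = -3*(-9) - 5 = 27 - 5 = 22)
K = 734 (K = 712 + 22 = 734)
-714*(-1450 + K) = -714*(-1450 + 734) = -714*(-716) = 511224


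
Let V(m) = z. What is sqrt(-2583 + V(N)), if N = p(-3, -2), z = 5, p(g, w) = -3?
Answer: I*sqrt(2578) ≈ 50.774*I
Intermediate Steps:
N = -3
V(m) = 5
sqrt(-2583 + V(N)) = sqrt(-2583 + 5) = sqrt(-2578) = I*sqrt(2578)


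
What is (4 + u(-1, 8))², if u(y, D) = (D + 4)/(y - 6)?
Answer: 256/49 ≈ 5.2245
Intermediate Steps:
u(y, D) = (4 + D)/(-6 + y)
(4 + u(-1, 8))² = (4 + (4 + 8)/(-6 - 1))² = (4 + 12/(-7))² = (4 - ⅐*12)² = (4 - 12/7)² = (16/7)² = 256/49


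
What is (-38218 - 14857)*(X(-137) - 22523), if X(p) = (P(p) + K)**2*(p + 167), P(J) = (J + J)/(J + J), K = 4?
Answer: 1155601975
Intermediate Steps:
P(J) = 1 (P(J) = (2*J)/((2*J)) = (2*J)*(1/(2*J)) = 1)
X(p) = 4175 + 25*p (X(p) = (1 + 4)**2*(p + 167) = 5**2*(167 + p) = 25*(167 + p) = 4175 + 25*p)
(-38218 - 14857)*(X(-137) - 22523) = (-38218 - 14857)*((4175 + 25*(-137)) - 22523) = -53075*((4175 - 3425) - 22523) = -53075*(750 - 22523) = -53075*(-21773) = 1155601975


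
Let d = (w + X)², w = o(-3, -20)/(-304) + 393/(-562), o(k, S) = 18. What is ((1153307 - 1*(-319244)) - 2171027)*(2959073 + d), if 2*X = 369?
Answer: -953397332945798254619/456078736 ≈ -2.0904e+12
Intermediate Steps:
X = 369/2 (X = (½)*369 = 369/2 ≈ 184.50)
w = -32397/42712 (w = 18/(-304) + 393/(-562) = 18*(-1/304) + 393*(-1/562) = -9/152 - 393/562 = -32397/42712 ≈ -0.75850)
d = 61590586033089/1824314944 (d = (-32397/42712 + 369/2)² = (7847967/42712)² = 61590586033089/1824314944 ≈ 33761.)
((1153307 - 1*(-319244)) - 2171027)*(2959073 + d) = ((1153307 - 1*(-319244)) - 2171027)*(2959073 + 61590586033089/1824314944) = ((1153307 + 319244) - 2171027)*(5459871680320001/1824314944) = (1472551 - 2171027)*(5459871680320001/1824314944) = -698476*5459871680320001/1824314944 = -953397332945798254619/456078736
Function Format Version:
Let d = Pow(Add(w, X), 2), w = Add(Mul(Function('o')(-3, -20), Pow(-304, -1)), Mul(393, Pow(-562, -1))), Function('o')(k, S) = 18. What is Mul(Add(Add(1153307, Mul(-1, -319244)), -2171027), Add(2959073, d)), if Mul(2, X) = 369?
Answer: Rational(-953397332945798254619, 456078736) ≈ -2.0904e+12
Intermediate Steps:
X = Rational(369, 2) (X = Mul(Rational(1, 2), 369) = Rational(369, 2) ≈ 184.50)
w = Rational(-32397, 42712) (w = Add(Mul(18, Pow(-304, -1)), Mul(393, Pow(-562, -1))) = Add(Mul(18, Rational(-1, 304)), Mul(393, Rational(-1, 562))) = Add(Rational(-9, 152), Rational(-393, 562)) = Rational(-32397, 42712) ≈ -0.75850)
d = Rational(61590586033089, 1824314944) (d = Pow(Add(Rational(-32397, 42712), Rational(369, 2)), 2) = Pow(Rational(7847967, 42712), 2) = Rational(61590586033089, 1824314944) ≈ 33761.)
Mul(Add(Add(1153307, Mul(-1, -319244)), -2171027), Add(2959073, d)) = Mul(Add(Add(1153307, Mul(-1, -319244)), -2171027), Add(2959073, Rational(61590586033089, 1824314944))) = Mul(Add(Add(1153307, 319244), -2171027), Rational(5459871680320001, 1824314944)) = Mul(Add(1472551, -2171027), Rational(5459871680320001, 1824314944)) = Mul(-698476, Rational(5459871680320001, 1824314944)) = Rational(-953397332945798254619, 456078736)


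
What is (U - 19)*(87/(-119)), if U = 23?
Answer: -348/119 ≈ -2.9244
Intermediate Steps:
(U - 19)*(87/(-119)) = (23 - 19)*(87/(-119)) = 4*(87*(-1/119)) = 4*(-87/119) = -348/119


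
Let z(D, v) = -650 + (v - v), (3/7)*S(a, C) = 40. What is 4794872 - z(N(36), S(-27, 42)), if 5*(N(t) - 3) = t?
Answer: 4795522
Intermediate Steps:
S(a, C) = 280/3 (S(a, C) = (7/3)*40 = 280/3)
N(t) = 3 + t/5
z(D, v) = -650 (z(D, v) = -650 + 0 = -650)
4794872 - z(N(36), S(-27, 42)) = 4794872 - 1*(-650) = 4794872 + 650 = 4795522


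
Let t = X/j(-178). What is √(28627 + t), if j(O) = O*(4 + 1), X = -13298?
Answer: 8*√88622195/445 ≈ 169.24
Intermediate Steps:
j(O) = 5*O (j(O) = O*5 = 5*O)
t = 6649/445 (t = -13298/(5*(-178)) = -13298/(-890) = -13298*(-1/890) = 6649/445 ≈ 14.942)
√(28627 + t) = √(28627 + 6649/445) = √(12745664/445) = 8*√88622195/445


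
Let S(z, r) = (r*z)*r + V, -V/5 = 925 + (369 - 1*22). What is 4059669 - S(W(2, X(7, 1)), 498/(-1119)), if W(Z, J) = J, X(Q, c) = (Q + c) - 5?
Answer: 565702466073/139129 ≈ 4.0660e+6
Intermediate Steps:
V = -6360 (V = -5*(925 + (369 - 1*22)) = -5*(925 + (369 - 22)) = -5*(925 + 347) = -5*1272 = -6360)
X(Q, c) = -5 + Q + c
S(z, r) = -6360 + z*r² (S(z, r) = (r*z)*r - 6360 = z*r² - 6360 = -6360 + z*r²)
4059669 - S(W(2, X(7, 1)), 498/(-1119)) = 4059669 - (-6360 + (-5 + 7 + 1)*(498/(-1119))²) = 4059669 - (-6360 + 3*(498*(-1/1119))²) = 4059669 - (-6360 + 3*(-166/373)²) = 4059669 - (-6360 + 3*(27556/139129)) = 4059669 - (-6360 + 82668/139129) = 4059669 - 1*(-884777772/139129) = 4059669 + 884777772/139129 = 565702466073/139129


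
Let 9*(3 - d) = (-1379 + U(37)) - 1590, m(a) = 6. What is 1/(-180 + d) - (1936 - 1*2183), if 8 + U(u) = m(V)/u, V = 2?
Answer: 12647227/51202 ≈ 247.01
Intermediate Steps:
U(u) = -8 + 6/u
d = 111142/333 (d = 3 - ((-1379 + (-8 + 6/37)) - 1590)/9 = 3 - ((-1379 - 290/37) - 1590)/9 = 3 - (-51313/37 - 1590)/9 = 3 - ⅑*(-110143/37) = 3 + 110143/333 = 111142/333 ≈ 333.76)
1/(-180 + d) - (1936 - 1*2183) = 1/(-180 + 111142/333) - (1936 - 1*2183) = 1/(51202/333) - (1936 - 2183) = 333/51202 - 1*(-247) = 333/51202 + 247 = 12647227/51202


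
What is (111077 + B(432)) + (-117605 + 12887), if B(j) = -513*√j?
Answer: 6359 - 6156*√3 ≈ -4303.5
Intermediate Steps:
(111077 + B(432)) + (-117605 + 12887) = (111077 - 6156*√3) + (-117605 + 12887) = (111077 - 6156*√3) - 104718 = 6359 - 6156*√3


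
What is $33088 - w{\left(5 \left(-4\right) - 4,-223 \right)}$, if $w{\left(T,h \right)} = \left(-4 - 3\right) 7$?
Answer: $33137$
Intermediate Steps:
$w{\left(T,h \right)} = -49$ ($w{\left(T,h \right)} = \left(-7\right) 7 = -49$)
$33088 - w{\left(5 \left(-4\right) - 4,-223 \right)} = 33088 - -49 = 33088 + 49 = 33137$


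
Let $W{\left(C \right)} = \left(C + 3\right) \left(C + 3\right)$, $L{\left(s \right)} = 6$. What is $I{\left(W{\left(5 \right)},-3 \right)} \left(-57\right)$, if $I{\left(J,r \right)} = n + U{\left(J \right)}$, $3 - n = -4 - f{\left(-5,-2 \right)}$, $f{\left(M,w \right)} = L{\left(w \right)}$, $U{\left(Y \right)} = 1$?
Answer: $-798$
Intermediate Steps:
$f{\left(M,w \right)} = 6$
$W{\left(C \right)} = \left(3 + C\right)^{2}$ ($W{\left(C \right)} = \left(3 + C\right) \left(3 + C\right) = \left(3 + C\right)^{2}$)
$n = 13$ ($n = 3 - \left(-4 - 6\right) = 3 - -10 = 3 + 10 = 13$)
$I{\left(J,r \right)} = 14$ ($I{\left(J,r \right)} = 13 + 1 = 14$)
$I{\left(W{\left(5 \right)},-3 \right)} \left(-57\right) = 14 \left(-57\right) = -798$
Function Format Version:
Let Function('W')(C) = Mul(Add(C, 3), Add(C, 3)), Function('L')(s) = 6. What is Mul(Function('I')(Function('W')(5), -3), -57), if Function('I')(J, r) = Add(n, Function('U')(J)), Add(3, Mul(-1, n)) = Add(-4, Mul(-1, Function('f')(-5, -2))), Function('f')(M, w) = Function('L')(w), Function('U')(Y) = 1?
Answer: -798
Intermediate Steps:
Function('f')(M, w) = 6
Function('W')(C) = Pow(Add(3, C), 2) (Function('W')(C) = Mul(Add(3, C), Add(3, C)) = Pow(Add(3, C), 2))
n = 13 (n = Add(3, Mul(-1, Add(-4, Mul(-1, 6)))) = Add(3, Mul(-1, Add(-4, -6))) = Add(3, Mul(-1, -10)) = Add(3, 10) = 13)
Function('I')(J, r) = 14 (Function('I')(J, r) = Add(13, 1) = 14)
Mul(Function('I')(Function('W')(5), -3), -57) = Mul(14, -57) = -798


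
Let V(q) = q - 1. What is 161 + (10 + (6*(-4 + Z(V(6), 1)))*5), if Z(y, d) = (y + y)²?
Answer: 3051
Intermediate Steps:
V(q) = -1 + q
Z(y, d) = 4*y² (Z(y, d) = (2*y)² = 4*y²)
161 + (10 + (6*(-4 + Z(V(6), 1)))*5) = 161 + (10 + (6*(-4 + 4*(-1 + 6)²))*5) = 161 + (10 + (6*(-4 + 4*5²))*5) = 161 + (10 + (6*(-4 + 4*25))*5) = 161 + (10 + (6*(-4 + 100))*5) = 161 + (10 + (6*96)*5) = 161 + (10 + 576*5) = 161 + (10 + 2880) = 161 + 2890 = 3051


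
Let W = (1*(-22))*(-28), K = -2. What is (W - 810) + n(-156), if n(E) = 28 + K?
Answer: -168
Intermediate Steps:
W = 616 (W = -22*(-28) = 616)
n(E) = 26 (n(E) = 28 - 2 = 26)
(W - 810) + n(-156) = (616 - 810) + 26 = -194 + 26 = -168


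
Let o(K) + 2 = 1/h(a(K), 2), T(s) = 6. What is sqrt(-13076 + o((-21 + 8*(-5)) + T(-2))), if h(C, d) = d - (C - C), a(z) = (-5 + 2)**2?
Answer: I*sqrt(52310)/2 ≈ 114.36*I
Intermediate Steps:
a(z) = 9 (a(z) = (-3)**2 = 9)
h(C, d) = d (h(C, d) = d - 1*0 = d + 0 = d)
o(K) = -3/2 (o(K) = -2 + 1/2 = -3/2)
sqrt(-13076 + o((-21 + 8*(-5)) + T(-2))) = sqrt(-13076 - 3/2) = sqrt(-26155/2) = I*sqrt(52310)/2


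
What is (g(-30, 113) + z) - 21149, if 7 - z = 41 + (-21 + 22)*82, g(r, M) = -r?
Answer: -21235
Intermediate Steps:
z = -116 (z = 7 - (41 + (-21 + 22)*82) = 7 - (41 + 1*82) = 7 - (41 + 82) = 7 - 1*123 = 7 - 123 = -116)
(g(-30, 113) + z) - 21149 = (-1*(-30) - 116) - 21149 = (30 - 116) - 21149 = -86 - 21149 = -21235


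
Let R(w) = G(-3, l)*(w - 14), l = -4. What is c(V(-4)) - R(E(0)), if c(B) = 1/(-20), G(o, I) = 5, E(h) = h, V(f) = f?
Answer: 1399/20 ≈ 69.950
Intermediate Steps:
c(B) = -1/20
R(w) = -70 + 5*w (R(w) = 5*(w - 14) = 5*(-14 + w) = -70 + 5*w)
c(V(-4)) - R(E(0)) = -1/20 - (-70 + 5*0) = -1/20 - (-70 + 0) = -1/20 - 1*(-70) = -1/20 + 70 = 1399/20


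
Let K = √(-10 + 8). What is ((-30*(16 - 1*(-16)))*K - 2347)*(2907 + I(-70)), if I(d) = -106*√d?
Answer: -(2347 + 960*I*√2)*(2907 - 106*I*√70) ≈ -8.0268e+6 - 1.8652e+6*I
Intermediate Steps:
K = I*√2 (K = √(-2) = I*√2 ≈ 1.4142*I)
((-30*(16 - 1*(-16)))*K - 2347)*(2907 + I(-70)) = ((-30*(16 - 1*(-16)))*(I*√2) - 2347)*(2907 - 106*I*√70) = ((-30*(16 + 16))*(I*√2) - 2347)*(2907 - 106*I*√70) = ((-30*32)*(I*√2) - 2347)*(2907 - 106*I*√70) = (-960*I*√2 - 2347)*(2907 - 106*I*√70) = (-2347 - 960*I*√2)*(2907 - 106*I*√70)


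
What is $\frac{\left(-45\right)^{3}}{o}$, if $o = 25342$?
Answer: $- \frac{91125}{25342} \approx -3.5958$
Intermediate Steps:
$\frac{\left(-45\right)^{3}}{o} = \frac{\left(-45\right)^{3}}{25342} = \left(-91125\right) \frac{1}{25342} = - \frac{91125}{25342}$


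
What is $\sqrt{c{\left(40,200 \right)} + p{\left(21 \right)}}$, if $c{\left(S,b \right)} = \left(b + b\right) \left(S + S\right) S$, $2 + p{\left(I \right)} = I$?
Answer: $\sqrt{1280019} \approx 1131.4$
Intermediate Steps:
$p{\left(I \right)} = -2 + I$
$c{\left(S,b \right)} = 4 b S^{2}$ ($c{\left(S,b \right)} = 2 b 2 S S = 2 b 2 S^{2} = 4 b S^{2}$)
$\sqrt{c{\left(40,200 \right)} + p{\left(21 \right)}} = \sqrt{4 \cdot 200 \cdot 40^{2} + \left(-2 + 21\right)} = \sqrt{4 \cdot 200 \cdot 1600 + 19} = \sqrt{1280000 + 19} = \sqrt{1280019}$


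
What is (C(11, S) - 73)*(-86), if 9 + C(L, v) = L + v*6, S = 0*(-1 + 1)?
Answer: 6106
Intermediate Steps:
S = 0 (S = 0*0 = 0)
C(L, v) = -9 + L + 6*v (C(L, v) = -9 + (L + v*6) = -9 + (L + 6*v) = -9 + L + 6*v)
(C(11, S) - 73)*(-86) = ((-9 + 11 + 6*0) - 73)*(-86) = ((-9 + 11 + 0) - 73)*(-86) = (2 - 73)*(-86) = -71*(-86) = 6106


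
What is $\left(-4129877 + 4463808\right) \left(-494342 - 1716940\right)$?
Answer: $-738415609542$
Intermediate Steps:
$\left(-4129877 + 4463808\right) \left(-494342 - 1716940\right) = 333931 \left(-2211282\right) = -738415609542$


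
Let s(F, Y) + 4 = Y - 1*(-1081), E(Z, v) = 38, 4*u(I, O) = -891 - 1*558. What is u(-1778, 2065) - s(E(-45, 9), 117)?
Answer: -6225/4 ≈ -1556.3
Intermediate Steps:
u(I, O) = -1449/4 (u(I, O) = (-891 - 1*558)/4 = (-891 - 558)/4 = (¼)*(-1449) = -1449/4)
s(F, Y) = 1077 + Y (s(F, Y) = -4 + (Y - 1*(-1081)) = -4 + (Y + 1081) = -4 + (1081 + Y) = 1077 + Y)
u(-1778, 2065) - s(E(-45, 9), 117) = -1449/4 - (1077 + 117) = -1449/4 - 1*1194 = -1449/4 - 1194 = -6225/4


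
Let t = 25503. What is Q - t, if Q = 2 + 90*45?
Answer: -21451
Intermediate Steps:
Q = 4052 (Q = 2 + 4050 = 4052)
Q - t = 4052 - 1*25503 = 4052 - 25503 = -21451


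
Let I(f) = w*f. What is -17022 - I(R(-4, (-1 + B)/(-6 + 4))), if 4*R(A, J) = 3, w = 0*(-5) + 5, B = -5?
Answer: -68103/4 ≈ -17026.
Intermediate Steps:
w = 5 (w = 0 + 5 = 5)
R(A, J) = ¾ (R(A, J) = (¼)*3 = ¾)
I(f) = 5*f
-17022 - I(R(-4, (-1 + B)/(-6 + 4))) = -17022 - 5*3/4 = -17022 - 1*15/4 = -17022 - 15/4 = -68103/4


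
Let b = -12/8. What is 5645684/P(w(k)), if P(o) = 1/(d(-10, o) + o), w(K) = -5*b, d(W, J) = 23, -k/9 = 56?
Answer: 172193362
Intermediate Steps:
k = -504 (k = -9*56 = -504)
b = -3/2 (b = -12*⅛ = -3/2 ≈ -1.5000)
w(K) = 15/2 (w(K) = -5*(-3/2) = 15/2)
P(o) = 1/(23 + o)
5645684/P(w(k)) = 5645684/(1/(23 + 15/2)) = 5645684/(1/(61/2)) = 5645684/(2/61) = 5645684*(61/2) = 172193362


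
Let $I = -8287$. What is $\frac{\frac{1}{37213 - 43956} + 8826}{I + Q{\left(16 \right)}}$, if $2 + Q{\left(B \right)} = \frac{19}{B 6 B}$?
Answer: $- \frac{91413069312}{85851100555} \approx -1.0648$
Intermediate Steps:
$Q{\left(B \right)} = -2 + \frac{19}{6 B^{2}}$ ($Q{\left(B \right)} = -2 + \frac{19}{B 6 B} = -2 + \frac{19}{6 B B} = -2 + \frac{19}{6 B^{2}}$)
$\frac{\frac{1}{37213 - 43956} + 8826}{I + Q{\left(16 \right)}} = \frac{\frac{1}{37213 - 43956} + 8826}{-8287 - \left(2 - \frac{19}{6 \cdot 256}\right)} = \frac{\frac{1}{-6743} + 8826}{-8287 + \left(-2 + \frac{19}{6} \cdot \frac{1}{256}\right)} = \frac{- \frac{1}{6743} + 8826}{-8287 + \left(-2 + \frac{19}{1536}\right)} = \frac{59513717}{6743 \left(-8287 - \frac{3053}{1536}\right)} = \frac{59513717}{6743 \left(- \frac{12731885}{1536}\right)} = \frac{59513717}{6743} \left(- \frac{1536}{12731885}\right) = - \frac{91413069312}{85851100555}$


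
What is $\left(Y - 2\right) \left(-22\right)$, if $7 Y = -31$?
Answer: $\frac{990}{7} \approx 141.43$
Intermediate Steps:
$Y = - \frac{31}{7}$ ($Y = \frac{1}{7} \left(-31\right) = - \frac{31}{7} \approx -4.4286$)
$\left(Y - 2\right) \left(-22\right) = \left(- \frac{31}{7} - 2\right) \left(-22\right) = \left(- \frac{45}{7}\right) \left(-22\right) = \frac{990}{7}$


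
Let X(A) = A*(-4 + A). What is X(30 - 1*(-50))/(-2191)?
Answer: -6080/2191 ≈ -2.7750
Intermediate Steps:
X(30 - 1*(-50))/(-2191) = ((30 - 1*(-50))*(-4 + (30 - 1*(-50))))/(-2191) = ((30 + 50)*(-4 + (30 + 50)))*(-1/2191) = (80*(-4 + 80))*(-1/2191) = (80*76)*(-1/2191) = 6080*(-1/2191) = -6080/2191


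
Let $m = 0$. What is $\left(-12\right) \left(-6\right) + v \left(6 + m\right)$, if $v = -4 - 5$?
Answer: $18$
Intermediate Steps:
$v = -9$
$\left(-12\right) \left(-6\right) + v \left(6 + m\right) = \left(-12\right) \left(-6\right) - 9 \left(6 + 0\right) = 72 - 54 = 18$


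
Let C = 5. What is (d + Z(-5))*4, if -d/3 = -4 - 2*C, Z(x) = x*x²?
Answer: -332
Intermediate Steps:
Z(x) = x³
d = 42 (d = -3*(-4 - 2*5) = -3*(-4 - 10) = -3*(-14) = 42)
(d + Z(-5))*4 = (42 + (-5)³)*4 = (42 - 125)*4 = -83*4 = -332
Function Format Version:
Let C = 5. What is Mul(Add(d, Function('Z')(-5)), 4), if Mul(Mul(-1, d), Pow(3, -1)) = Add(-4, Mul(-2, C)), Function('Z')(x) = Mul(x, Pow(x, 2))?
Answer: -332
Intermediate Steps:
Function('Z')(x) = Pow(x, 3)
d = 42 (d = Mul(-3, Add(-4, Mul(-2, 5))) = Mul(-3, Add(-4, -10)) = Mul(-3, -14) = 42)
Mul(Add(d, Function('Z')(-5)), 4) = Mul(Add(42, Pow(-5, 3)), 4) = Mul(Add(42, -125), 4) = Mul(-83, 4) = -332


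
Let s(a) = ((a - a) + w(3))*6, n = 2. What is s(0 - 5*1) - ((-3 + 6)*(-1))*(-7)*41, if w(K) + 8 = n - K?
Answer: -915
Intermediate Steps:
w(K) = -6 - K (w(K) = -8 + (2 - K) = -6 - K)
s(a) = -54 (s(a) = ((a - a) + (-6 - 1*3))*6 = (0 + (-6 - 3))*6 = (0 - 9)*6 = -9*6 = -54)
s(0 - 5*1) - ((-3 + 6)*(-1))*(-7)*41 = -54 - ((-3 + 6)*(-1))*(-7)*41 = -54 - (3*(-1))*(-7)*41 = -54 - (-3*(-7))*41 = -54 - 21*41 = -54 - 1*861 = -54 - 861 = -915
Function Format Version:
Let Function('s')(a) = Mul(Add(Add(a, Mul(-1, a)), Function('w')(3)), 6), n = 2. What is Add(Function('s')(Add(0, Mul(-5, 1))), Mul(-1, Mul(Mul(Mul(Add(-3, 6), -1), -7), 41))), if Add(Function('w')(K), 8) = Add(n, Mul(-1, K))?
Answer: -915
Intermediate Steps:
Function('w')(K) = Add(-6, Mul(-1, K)) (Function('w')(K) = Add(-8, Add(2, Mul(-1, K))) = Add(-6, Mul(-1, K)))
Function('s')(a) = -54 (Function('s')(a) = Mul(Add(Add(a, Mul(-1, a)), Add(-6, Mul(-1, 3))), 6) = Mul(Add(0, Add(-6, -3)), 6) = Mul(Add(0, -9), 6) = Mul(-9, 6) = -54)
Add(Function('s')(Add(0, Mul(-5, 1))), Mul(-1, Mul(Mul(Mul(Add(-3, 6), -1), -7), 41))) = Add(-54, Mul(-1, Mul(Mul(Mul(Add(-3, 6), -1), -7), 41))) = Add(-54, Mul(-1, Mul(Mul(Mul(3, -1), -7), 41))) = Add(-54, Mul(-1, Mul(Mul(-3, -7), 41))) = Add(-54, Mul(-1, Mul(21, 41))) = Add(-54, Mul(-1, 861)) = Add(-54, -861) = -915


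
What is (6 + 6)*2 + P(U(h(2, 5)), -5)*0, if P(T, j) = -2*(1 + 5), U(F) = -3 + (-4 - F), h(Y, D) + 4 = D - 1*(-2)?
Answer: 24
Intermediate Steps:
h(Y, D) = -2 + D (h(Y, D) = -4 + (D - 1*(-2)) = -4 + (D + 2) = -4 + (2 + D) = -2 + D)
U(F) = -7 - F
P(T, j) = -12 (P(T, j) = -2*6 = -12)
(6 + 6)*2 + P(U(h(2, 5)), -5)*0 = (6 + 6)*2 - 12*0 = 12*2 + 0 = 24 + 0 = 24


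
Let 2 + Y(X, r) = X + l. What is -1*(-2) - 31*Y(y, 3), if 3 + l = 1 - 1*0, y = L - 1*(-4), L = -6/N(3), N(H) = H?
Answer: 64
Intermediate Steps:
L = -2 (L = -6/3 = -6*⅓ = -2)
y = 2 (y = -2 - 1*(-4) = -2 + 4 = 2)
l = -2 (l = -3 + (1 - 1*0) = -3 + (1 + 0) = -3 + 1 = -2)
Y(X, r) = -4 + X (Y(X, r) = -2 + (X - 2) = -2 + (-2 + X) = -4 + X)
-1*(-2) - 31*Y(y, 3) = -1*(-2) - 31*(-4 + 2) = 2 - 31*(-2) = 2 + 62 = 64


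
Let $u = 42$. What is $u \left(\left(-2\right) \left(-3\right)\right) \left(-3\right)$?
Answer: $-756$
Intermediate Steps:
$u \left(\left(-2\right) \left(-3\right)\right) \left(-3\right) = 42 \left(\left(-2\right) \left(-3\right)\right) \left(-3\right) = 42 \cdot 6 \left(-3\right) = 252 \left(-3\right) = -756$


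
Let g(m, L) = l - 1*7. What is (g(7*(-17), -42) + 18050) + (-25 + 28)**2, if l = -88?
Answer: 17964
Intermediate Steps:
g(m, L) = -95 (g(m, L) = -88 - 1*7 = -88 - 7 = -95)
(g(7*(-17), -42) + 18050) + (-25 + 28)**2 = (-95 + 18050) + (-25 + 28)**2 = 17955 + 3**2 = 17955 + 9 = 17964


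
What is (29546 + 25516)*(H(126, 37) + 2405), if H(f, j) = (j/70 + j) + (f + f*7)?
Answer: 949965021/5 ≈ 1.8999e+8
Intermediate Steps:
H(f, j) = 8*f + 71*j/70 (H(f, j) = (j*(1/70) + j) + (f + 7*f) = (j/70 + j) + 8*f = 71*j/70 + 8*f = 8*f + 71*j/70)
(29546 + 25516)*(H(126, 37) + 2405) = (29546 + 25516)*((8*126 + (71/70)*37) + 2405) = 55062*((1008 + 2627/70) + 2405) = 55062*(73187/70 + 2405) = 55062*(241537/70) = 949965021/5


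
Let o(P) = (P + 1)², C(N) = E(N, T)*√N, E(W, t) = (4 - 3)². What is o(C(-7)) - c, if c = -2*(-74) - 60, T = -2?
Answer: -94 + 2*I*√7 ≈ -94.0 + 5.2915*I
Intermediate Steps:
E(W, t) = 1 (E(W, t) = 1² = 1)
C(N) = √N (C(N) = 1*√N = √N)
c = 88 (c = 148 - 60 = 88)
o(P) = (1 + P)²
o(C(-7)) - c = (1 + √(-7))² - 1*88 = (1 + I*√7)² - 88 = -88 + (1 + I*√7)²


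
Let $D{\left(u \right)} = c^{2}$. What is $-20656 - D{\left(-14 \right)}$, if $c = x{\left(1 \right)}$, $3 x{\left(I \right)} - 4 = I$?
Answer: $- \frac{185929}{9} \approx -20659.0$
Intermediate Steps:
$x{\left(I \right)} = \frac{4}{3} + \frac{I}{3}$
$c = \frac{5}{3}$ ($c = \frac{4}{3} + \frac{1}{3} \cdot 1 = \frac{4}{3} + \frac{1}{3} = \frac{5}{3} \approx 1.6667$)
$D{\left(u \right)} = \frac{25}{9}$ ($D{\left(u \right)} = \left(\frac{5}{3}\right)^{2} = \frac{25}{9}$)
$-20656 - D{\left(-14 \right)} = -20656 - \frac{25}{9} = - \frac{185929}{9}$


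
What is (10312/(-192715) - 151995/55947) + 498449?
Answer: 1791386857189752/3593942035 ≈ 4.9845e+5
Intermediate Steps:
(10312/(-192715) - 151995/55947) + 498449 = (10312*(-1/192715) - 151995*1/55947) + 498449 = (-10312/192715 - 50665/18649) + 498449 = -9956213963/3593942035 + 498449 = 1791386857189752/3593942035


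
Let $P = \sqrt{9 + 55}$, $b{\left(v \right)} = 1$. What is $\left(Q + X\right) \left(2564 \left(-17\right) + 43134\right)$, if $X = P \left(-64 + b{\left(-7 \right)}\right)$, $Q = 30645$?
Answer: $-13684014$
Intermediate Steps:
$P = 8$ ($P = \sqrt{64} = 8$)
$X = -504$ ($X = 8 \left(-64 + 1\right) = 8 \left(-63\right) = -504$)
$\left(Q + X\right) \left(2564 \left(-17\right) + 43134\right) = \left(30645 - 504\right) \left(2564 \left(-17\right) + 43134\right) = 30141 \left(-43588 + 43134\right) = 30141 \left(-454\right) = -13684014$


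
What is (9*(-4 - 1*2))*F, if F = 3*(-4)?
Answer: 648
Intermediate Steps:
F = -12
(9*(-4 - 1*2))*F = (9*(-4 - 1*2))*(-12) = (9*(-4 - 2))*(-12) = (9*(-6))*(-12) = -54*(-12) = 648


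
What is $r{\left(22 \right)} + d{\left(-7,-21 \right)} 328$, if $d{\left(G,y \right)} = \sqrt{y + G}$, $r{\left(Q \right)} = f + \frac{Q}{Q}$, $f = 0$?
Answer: $1 + 656 i \sqrt{7} \approx 1.0 + 1735.6 i$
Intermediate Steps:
$r{\left(Q \right)} = 1$ ($r{\left(Q \right)} = 0 + \frac{Q}{Q} = 0 + 1 = 1$)
$d{\left(G,y \right)} = \sqrt{G + y}$
$r{\left(22 \right)} + d{\left(-7,-21 \right)} 328 = 1 + \sqrt{-7 - 21} \cdot 328 = 1 + \sqrt{-28} \cdot 328 = 1 + 2 i \sqrt{7} \cdot 328 = 1 + 656 i \sqrt{7}$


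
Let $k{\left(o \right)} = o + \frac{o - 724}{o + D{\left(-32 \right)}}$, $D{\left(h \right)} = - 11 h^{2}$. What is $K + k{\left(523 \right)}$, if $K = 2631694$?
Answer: $\frac{28272642998}{10741} \approx 2.6322 \cdot 10^{6}$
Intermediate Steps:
$k{\left(o \right)} = o + \frac{-724 + o}{-11264 + o}$ ($k{\left(o \right)} = o + \frac{o - 724}{o - 11 \left(-32\right)^{2}} = o + \frac{-724 + o}{o - 11264} = o + \frac{-724 + o}{-11264 + o}$)
$K + k{\left(523 \right)} = 2631694 + \frac{-724 + 523^{2} - 5890549}{-11264 + 523} = 2631694 + \frac{-724 + 273529 - 5890549}{-10741} = 2631694 - - \frac{5617744}{10741} = 2631694 + \frac{5617744}{10741} = \frac{28272642998}{10741}$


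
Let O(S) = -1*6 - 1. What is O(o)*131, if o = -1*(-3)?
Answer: -917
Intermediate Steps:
o = 3
O(S) = -7 (O(S) = -6 - 1 = -7)
O(o)*131 = -7*131 = -917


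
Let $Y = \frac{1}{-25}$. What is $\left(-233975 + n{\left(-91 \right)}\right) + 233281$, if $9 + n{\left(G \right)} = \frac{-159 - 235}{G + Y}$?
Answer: $- \frac{795089}{1138} \approx -698.67$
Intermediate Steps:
$Y = - \frac{1}{25} \approx -0.04$
$n{\left(G \right)} = -9 - \frac{394}{- \frac{1}{25} + G}$ ($n{\left(G \right)} = -9 + \frac{-159 - 235}{G - \frac{1}{25}} = -9 - \frac{394}{- \frac{1}{25} + G}$)
$\left(-233975 + n{\left(-91 \right)}\right) + 233281 = \left(-233975 + \frac{-9841 - -20475}{-1 + 25 \left(-91\right)}\right) + 233281 = \left(-233975 + \frac{-9841 + 20475}{-1 - 2275}\right) + 233281 = \left(-233975 + \frac{1}{-2276} \cdot 10634\right) + 233281 = \left(-233975 - \frac{5317}{1138}\right) + 233281 = - \frac{266268867}{1138} + 233281 = - \frac{795089}{1138}$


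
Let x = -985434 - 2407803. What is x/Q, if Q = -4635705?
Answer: 1131079/1545235 ≈ 0.73198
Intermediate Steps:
x = -3393237
x/Q = -3393237/(-4635705) = -3393237*(-1/4635705) = 1131079/1545235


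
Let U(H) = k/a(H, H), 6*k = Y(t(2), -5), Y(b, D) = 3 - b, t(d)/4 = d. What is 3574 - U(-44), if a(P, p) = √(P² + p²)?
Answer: 3574 + 5*√2/528 ≈ 3574.0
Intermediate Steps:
t(d) = 4*d
k = -⅚ (k = (3 - 4*2)/6 = (3 - 1*8)/6 = (3 - 8)/6 = (⅙)*(-5) = -⅚ ≈ -0.83333)
U(H) = -5*√2/(12*√(H²)) (U(H) = -5/(6*√(H² + H²)) = -5*√2/(2*√(H²))/6 = -5*√2/(12*√(H²)))
3574 - U(-44) = 3574 - (-5)*√2/(12*√((-44)²)) = 3574 - (-5)*√2/(12*√1936) = 3574 - (-5)*√2/(12*44) = 3574 - (-5)*√2/528 = 3574 + 5*√2/528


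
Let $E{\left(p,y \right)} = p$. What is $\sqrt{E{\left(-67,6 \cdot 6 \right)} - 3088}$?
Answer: $i \sqrt{3155} \approx 56.169 i$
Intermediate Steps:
$\sqrt{E{\left(-67,6 \cdot 6 \right)} - 3088} = \sqrt{-67 - 3088} = \sqrt{-3155} = i \sqrt{3155}$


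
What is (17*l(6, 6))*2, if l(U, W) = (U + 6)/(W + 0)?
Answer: 68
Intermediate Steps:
l(U, W) = (6 + U)/W
(17*l(6, 6))*2 = (17*((6 + 6)/6))*2 = (17*((⅙)*12))*2 = (17*2)*2 = 34*2 = 68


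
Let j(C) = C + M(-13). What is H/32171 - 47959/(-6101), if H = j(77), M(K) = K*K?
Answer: 1544389835/196275271 ≈ 7.8685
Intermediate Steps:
M(K) = K²
j(C) = 169 + C (j(C) = C + (-13)² = C + 169 = 169 + C)
H = 246 (H = 169 + 77 = 246)
H/32171 - 47959/(-6101) = 246/32171 - 47959/(-6101) = 246*(1/32171) - 47959*(-1/6101) = 246/32171 + 47959/6101 = 1544389835/196275271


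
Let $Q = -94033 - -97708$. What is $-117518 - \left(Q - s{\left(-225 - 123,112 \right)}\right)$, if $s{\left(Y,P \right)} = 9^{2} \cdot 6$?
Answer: $-120707$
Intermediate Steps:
$s{\left(Y,P \right)} = 486$ ($s{\left(Y,P \right)} = 81 \cdot 6 = 486$)
$Q = 3675$ ($Q = -94033 + 97708 = 3675$)
$-117518 - \left(Q - s{\left(-225 - 123,112 \right)}\right) = -117518 + \left(486 - 3675\right) = -117518 - 3189 = -120707$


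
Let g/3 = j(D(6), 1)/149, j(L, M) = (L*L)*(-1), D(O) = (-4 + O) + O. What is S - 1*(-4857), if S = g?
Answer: 723501/149 ≈ 4855.7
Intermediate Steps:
D(O) = -4 + 2*O
j(L, M) = -L² (j(L, M) = L²*(-1) = -L²)
g = -192/149 (g = 3*(-(-4 + 2*6)²/149) = 3*(-(-4 + 12)²*(1/149)) = 3*(-1*8²*(1/149)) = 3*(-1*64*(1/149)) = 3*(-64*1/149) = 3*(-64/149) = -192/149 ≈ -1.2886)
S = -192/149 ≈ -1.2886
S - 1*(-4857) = -192/149 - 1*(-4857) = -192/149 + 4857 = 723501/149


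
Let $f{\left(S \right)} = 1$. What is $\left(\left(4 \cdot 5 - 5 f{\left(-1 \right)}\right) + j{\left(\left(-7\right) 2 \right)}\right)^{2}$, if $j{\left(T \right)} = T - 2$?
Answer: $1$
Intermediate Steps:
$j{\left(T \right)} = -2 + T$
$\left(\left(4 \cdot 5 - 5 f{\left(-1 \right)}\right) + j{\left(\left(-7\right) 2 \right)}\right)^{2} = \left(\left(4 \cdot 5 - 5\right) - 16\right)^{2} = \left(\left(20 - 5\right) - 16\right)^{2} = \left(15 - 16\right)^{2} = \left(-1\right)^{2} = 1$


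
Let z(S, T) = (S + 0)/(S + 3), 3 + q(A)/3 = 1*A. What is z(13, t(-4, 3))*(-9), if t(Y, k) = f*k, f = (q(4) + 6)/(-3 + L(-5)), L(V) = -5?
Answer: -117/16 ≈ -7.3125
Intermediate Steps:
q(A) = -9 + 3*A (q(A) = -9 + 3*(1*A) = -9 + 3*A)
f = -9/8 (f = ((-9 + 3*4) + 6)/(-3 - 5) = ((-9 + 12) + 6)/(-8) = (3 + 6)*(-⅛) = 9*(-⅛) = -9/8 ≈ -1.1250)
t(Y, k) = -9*k/8
z(S, T) = S/(3 + S)
z(13, t(-4, 3))*(-9) = (13/(3 + 13))*(-9) = (13/16)*(-9) = -117/16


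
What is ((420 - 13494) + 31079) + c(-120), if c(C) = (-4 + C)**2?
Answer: 33381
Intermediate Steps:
((420 - 13494) + 31079) + c(-120) = ((420 - 13494) + 31079) + (-4 - 120)**2 = (-13074 + 31079) + (-124)**2 = 18005 + 15376 = 33381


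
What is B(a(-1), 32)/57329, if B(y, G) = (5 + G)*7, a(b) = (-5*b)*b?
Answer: 259/57329 ≈ 0.0045178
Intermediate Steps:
a(b) = -5*b**2
B(y, G) = 35 + 7*G
B(a(-1), 32)/57329 = (35 + 7*32)/57329 = (35 + 224)*(1/57329) = 259*(1/57329) = 259/57329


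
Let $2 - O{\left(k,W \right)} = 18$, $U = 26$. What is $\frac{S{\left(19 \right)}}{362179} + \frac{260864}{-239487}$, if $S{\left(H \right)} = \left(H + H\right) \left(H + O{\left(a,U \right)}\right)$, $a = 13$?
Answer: $- \frac{94452161138}{86737162173} \approx -1.0889$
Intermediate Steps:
$O{\left(k,W \right)} = -16$ ($O{\left(k,W \right)} = 2 - 18 = -16$)
$S{\left(H \right)} = 2 H \left(-16 + H\right)$ ($S{\left(H \right)} = \left(H + H\right) \left(H - 16\right) = 2 H \left(-16 + H\right)$)
$\frac{S{\left(19 \right)}}{362179} + \frac{260864}{-239487} = \frac{2 \cdot 19 \left(-16 + 19\right)}{362179} + \frac{260864}{-239487} = 2 \cdot 19 \cdot 3 \cdot \frac{1}{362179} + 260864 \left(- \frac{1}{239487}\right) = 114 \cdot \frac{1}{362179} - \frac{260864}{239487} = \frac{114}{362179} - \frac{260864}{239487} = - \frac{94452161138}{86737162173}$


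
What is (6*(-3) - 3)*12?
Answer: -252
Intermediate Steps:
(6*(-3) - 3)*12 = (-18 - 3)*12 = -21*12 = -252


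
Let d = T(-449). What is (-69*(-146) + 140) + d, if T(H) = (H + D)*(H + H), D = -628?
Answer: 977360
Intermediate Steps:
T(H) = 2*H*(-628 + H) (T(H) = (H - 628)*(H + H) = (-628 + H)*(2*H) = 2*H*(-628 + H))
d = 967146 (d = 2*(-449)*(-628 - 449) = 2*(-449)*(-1077) = 967146)
(-69*(-146) + 140) + d = (-69*(-146) + 140) + 967146 = (10074 + 140) + 967146 = 10214 + 967146 = 977360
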